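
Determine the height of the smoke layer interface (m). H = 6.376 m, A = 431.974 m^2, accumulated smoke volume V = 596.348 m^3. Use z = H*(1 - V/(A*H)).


V/(A*H) = 0.21652
1 - 0.21652 = 0.78348
z = 6.376 * 0.78348 = 4.9955 m

4.9955 m


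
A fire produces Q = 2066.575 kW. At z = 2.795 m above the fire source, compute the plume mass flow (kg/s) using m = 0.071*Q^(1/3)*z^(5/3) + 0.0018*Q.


Q^(1/3) = 12.737
z^(5/3) = 5.5459
First term = 0.071 * 12.737 * 5.5459 = 5.0155
Second term = 0.0018 * 2066.575 = 3.7198
m = 8.7353 kg/s

8.7353 kg/s


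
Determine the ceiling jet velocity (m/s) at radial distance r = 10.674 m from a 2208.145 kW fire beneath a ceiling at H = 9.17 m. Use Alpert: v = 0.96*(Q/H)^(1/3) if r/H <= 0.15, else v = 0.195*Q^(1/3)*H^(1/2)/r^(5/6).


r/H = 10.674 / 9.17 = 1.1640
r/H > 0.15, so v = 0.195*Q^(1/3)*H^(1/2)/r^(5/6)
Q^(1/3) = 13.022
H^(1/2) = 3.0282
r^(5/6) = 7.1935
v = 0.195 * 13.022 * 3.0282 / 7.1935 = 1.0689 m/s

1.0689 m/s


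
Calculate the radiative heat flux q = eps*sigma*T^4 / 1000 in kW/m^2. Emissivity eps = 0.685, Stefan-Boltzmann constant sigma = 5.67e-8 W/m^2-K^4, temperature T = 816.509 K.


T^4 = 4.4447e+11
q = 0.685 * 5.67e-8 * 4.4447e+11 / 1000 = 17.263 kW/m^2

17.263 kW/m^2


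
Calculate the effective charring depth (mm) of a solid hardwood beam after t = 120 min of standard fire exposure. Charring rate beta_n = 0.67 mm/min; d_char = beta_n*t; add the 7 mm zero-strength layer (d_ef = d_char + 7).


d_char = 0.67 * 120 = 80.4 mm
d_ef = 80.4 + 1.0*7 = 87.4 mm

87.4 mm


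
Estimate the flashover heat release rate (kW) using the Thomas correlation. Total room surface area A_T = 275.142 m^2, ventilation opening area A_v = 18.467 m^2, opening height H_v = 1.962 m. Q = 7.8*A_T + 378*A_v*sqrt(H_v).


7.8*A_T = 2146.1
sqrt(H_v) = 1.4007
378*A_v*sqrt(H_v) = 9777.7
Q = 2146.1 + 9777.7 = 11924 kW

11924 kW


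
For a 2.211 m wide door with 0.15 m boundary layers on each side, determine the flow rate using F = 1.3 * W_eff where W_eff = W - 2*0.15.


W_eff = 2.211 - 0.30 = 1.911 m
F = 1.3 * 1.911 = 2.4843 persons/s

2.4843 persons/s


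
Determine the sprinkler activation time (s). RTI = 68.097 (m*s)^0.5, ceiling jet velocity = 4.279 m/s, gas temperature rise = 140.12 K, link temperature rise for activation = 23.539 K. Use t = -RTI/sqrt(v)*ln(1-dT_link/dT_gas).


dT_link/dT_gas = 0.16799
ln(1 - 0.16799) = -0.18391
t = -68.097 / sqrt(4.279) * -0.18391 = 6.0544 s

6.0544 s


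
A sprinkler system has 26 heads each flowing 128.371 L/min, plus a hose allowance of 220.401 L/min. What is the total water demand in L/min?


Sprinkler demand = 26 * 128.371 = 3337.646 L/min
Total = 3337.646 + 220.401 = 3558.047 L/min

3558.047 L/min


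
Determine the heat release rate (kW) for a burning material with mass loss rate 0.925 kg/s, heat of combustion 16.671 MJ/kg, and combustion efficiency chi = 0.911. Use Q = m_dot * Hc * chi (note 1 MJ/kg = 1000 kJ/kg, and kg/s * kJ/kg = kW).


Hc = 16.671 MJ/kg = 16.671 * 1000 kJ/kg = 16671 kJ/kg
Q = 0.925 kg/s * 16671 kJ/kg * 0.911 = 14048 kW

14048 kW


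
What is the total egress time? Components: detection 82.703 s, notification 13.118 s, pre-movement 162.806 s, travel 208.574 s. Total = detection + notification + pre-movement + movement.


Total = 82.703 + 13.118 + 162.806 + 208.574 = 467.201 s

467.201 s


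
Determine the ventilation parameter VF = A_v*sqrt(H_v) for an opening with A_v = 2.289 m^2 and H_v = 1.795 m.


sqrt(H_v) = 1.3398
VF = 2.289 * 1.3398 = 3.0667 m^(5/2)

3.0667 m^(5/2)


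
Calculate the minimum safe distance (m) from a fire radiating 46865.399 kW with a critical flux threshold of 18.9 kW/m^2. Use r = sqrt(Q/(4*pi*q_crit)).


4*pi*q_crit = 237.50
Q/(4*pi*q_crit) = 197.32
r = sqrt(197.32) = 14.047 m

14.047 m


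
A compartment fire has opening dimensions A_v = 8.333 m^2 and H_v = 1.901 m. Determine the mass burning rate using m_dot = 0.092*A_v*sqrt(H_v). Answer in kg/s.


sqrt(H_v) = 1.3788
m_dot = 0.092 * 8.333 * 1.3788 = 1.0570 kg/s

1.0570 kg/s


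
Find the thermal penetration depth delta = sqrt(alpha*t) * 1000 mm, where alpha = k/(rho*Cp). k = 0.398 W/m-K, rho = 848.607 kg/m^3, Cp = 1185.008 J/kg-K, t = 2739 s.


alpha = 0.398 / (848.607 * 1185.008) = 3.9578e-07 m^2/s
alpha * t = 0.0010840
delta = sqrt(0.0010840) * 1000 = 32.925 mm

32.925 mm


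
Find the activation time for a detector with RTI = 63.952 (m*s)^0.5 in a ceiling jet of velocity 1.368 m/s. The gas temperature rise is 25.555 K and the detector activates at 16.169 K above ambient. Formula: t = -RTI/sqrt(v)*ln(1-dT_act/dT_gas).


dT_act/dT_gas = 0.63271
ln(1 - 0.63271) = -1.0016
t = -63.952 / sqrt(1.368) * -1.0016 = 54.766 s

54.766 s


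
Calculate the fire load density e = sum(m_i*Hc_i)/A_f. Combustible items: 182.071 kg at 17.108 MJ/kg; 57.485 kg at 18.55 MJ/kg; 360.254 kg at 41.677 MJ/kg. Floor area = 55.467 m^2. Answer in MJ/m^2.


Total energy = 182.071*17.108 + 57.485*18.55 + 360.254*41.677
= 3114.871 + 1066.347 + 15014.31
= 19195.52 MJ
e = 19195.52 / 55.467 = 346.07 MJ/m^2

346.07 MJ/m^2


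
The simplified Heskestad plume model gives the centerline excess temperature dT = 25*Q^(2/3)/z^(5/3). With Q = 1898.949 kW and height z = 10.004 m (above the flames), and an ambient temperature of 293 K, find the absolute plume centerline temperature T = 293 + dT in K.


Q^(2/3) = 153.35
z^(5/3) = 46.447
dT = 25 * 153.35 / 46.447 = 82.539 K
T = 293 + 82.539 = 375.54 K

375.54 K


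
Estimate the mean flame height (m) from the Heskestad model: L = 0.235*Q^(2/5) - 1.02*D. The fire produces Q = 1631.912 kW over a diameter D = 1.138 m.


Q^(2/5) = 19.279
0.235 * Q^(2/5) = 4.5305
1.02 * D = 1.1608
L = 3.3697 m

3.3697 m


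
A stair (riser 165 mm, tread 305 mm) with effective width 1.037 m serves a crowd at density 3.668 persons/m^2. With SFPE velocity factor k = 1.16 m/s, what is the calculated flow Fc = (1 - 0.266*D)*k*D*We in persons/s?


1 - 0.266*D = 1 - 0.266*3.668 = 0.024312
Fs = 0.024312 * 1.16 * 3.668 = 0.10344 persons/(s*m)
Fc = 0.10344 * 1.037 = 0.10727 persons/s

0.10727 persons/s


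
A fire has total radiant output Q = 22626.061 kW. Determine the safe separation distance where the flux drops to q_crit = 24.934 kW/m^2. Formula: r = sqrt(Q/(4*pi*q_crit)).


4*pi*q_crit = 313.33
Q/(4*pi*q_crit) = 72.212
r = sqrt(72.212) = 8.4977 m

8.4977 m


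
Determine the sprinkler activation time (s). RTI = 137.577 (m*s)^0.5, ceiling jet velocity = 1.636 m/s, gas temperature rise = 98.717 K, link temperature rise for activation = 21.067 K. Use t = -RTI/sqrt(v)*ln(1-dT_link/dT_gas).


dT_link/dT_gas = 0.21341
ln(1 - 0.21341) = -0.24005
t = -137.577 / sqrt(1.636) * -0.24005 = 25.820 s

25.820 s


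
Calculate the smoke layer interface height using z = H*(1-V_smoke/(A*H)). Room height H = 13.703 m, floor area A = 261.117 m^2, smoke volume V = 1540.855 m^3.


V/(A*H) = 0.43064
1 - 0.43064 = 0.56936
z = 13.703 * 0.56936 = 7.8020 m

7.8020 m


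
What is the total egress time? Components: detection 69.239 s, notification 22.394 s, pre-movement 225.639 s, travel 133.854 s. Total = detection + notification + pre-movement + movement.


Total = 69.239 + 22.394 + 225.639 + 133.854 = 451.126 s

451.126 s


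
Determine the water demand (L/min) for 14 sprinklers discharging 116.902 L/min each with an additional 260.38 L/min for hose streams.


Sprinkler demand = 14 * 116.902 = 1636.628 L/min
Total = 1636.628 + 260.38 = 1897.008 L/min

1897.008 L/min


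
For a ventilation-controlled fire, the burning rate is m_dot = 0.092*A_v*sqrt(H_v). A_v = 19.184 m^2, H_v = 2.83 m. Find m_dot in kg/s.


sqrt(H_v) = 1.6823
m_dot = 0.092 * 19.184 * 1.6823 = 2.9691 kg/s

2.9691 kg/s


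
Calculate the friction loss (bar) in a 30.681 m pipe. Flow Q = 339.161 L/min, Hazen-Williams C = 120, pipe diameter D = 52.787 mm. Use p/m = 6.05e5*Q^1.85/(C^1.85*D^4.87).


Q^1.85 = 48001
C^1.85 = 7022.4
D^4.87 = 2.4474e+08
p/m = 0.016897 bar/m
p_total = 0.016897 * 30.681 = 0.51842 bar

0.51842 bar


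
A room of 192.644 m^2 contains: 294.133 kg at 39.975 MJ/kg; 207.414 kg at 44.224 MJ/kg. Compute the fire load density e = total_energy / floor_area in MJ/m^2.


Total energy = 294.133*39.975 + 207.414*44.224
= 11757.97 + 9172.677
= 20930.64 MJ
e = 20930.64 / 192.644 = 108.65 MJ/m^2

108.65 MJ/m^2


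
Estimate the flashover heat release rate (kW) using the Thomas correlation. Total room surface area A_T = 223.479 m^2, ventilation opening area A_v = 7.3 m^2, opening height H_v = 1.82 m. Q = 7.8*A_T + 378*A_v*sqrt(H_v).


7.8*A_T = 1743.1
sqrt(H_v) = 1.3491
378*A_v*sqrt(H_v) = 3722.6
Q = 1743.1 + 3722.6 = 5465.8 kW

5465.8 kW


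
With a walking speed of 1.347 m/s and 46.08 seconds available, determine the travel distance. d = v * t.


d = 1.347 * 46.08 = 62.070 m

62.070 m


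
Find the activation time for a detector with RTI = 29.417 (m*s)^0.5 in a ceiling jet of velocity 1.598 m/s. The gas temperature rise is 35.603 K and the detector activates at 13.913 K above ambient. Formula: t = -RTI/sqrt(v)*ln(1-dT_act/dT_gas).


dT_act/dT_gas = 0.39078
ln(1 - 0.39078) = -0.49558
t = -29.417 / sqrt(1.598) * -0.49558 = 11.532 s

11.532 s


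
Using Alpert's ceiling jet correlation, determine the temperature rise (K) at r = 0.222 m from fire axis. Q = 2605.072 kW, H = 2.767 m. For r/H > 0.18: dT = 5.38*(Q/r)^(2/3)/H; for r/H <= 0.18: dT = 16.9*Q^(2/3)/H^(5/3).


r/H = 0.222 / 2.767 = 0.080231
r/H <= 0.18, so dT = 16.9*Q^(2/3)/H^(5/3)
Q^(2/3) = 189.33
H^(5/3) = 5.4536
dT = 16.9 * 189.33 / 5.4536 = 586.70 K

586.70 K


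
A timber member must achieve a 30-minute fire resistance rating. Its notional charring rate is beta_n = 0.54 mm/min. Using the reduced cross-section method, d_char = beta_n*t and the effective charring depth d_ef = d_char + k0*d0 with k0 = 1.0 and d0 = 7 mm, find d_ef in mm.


d_char = 0.54 * 30 = 16.2 mm
d_ef = 16.2 + 1.0*7 = 23.2 mm

23.2 mm


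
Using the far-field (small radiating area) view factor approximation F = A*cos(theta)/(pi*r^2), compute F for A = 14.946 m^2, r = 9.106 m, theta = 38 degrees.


cos(38 deg) = 0.78801
pi*r^2 = 260.50
F = 14.946 * 0.78801 / 260.50 = 0.045212

0.045212


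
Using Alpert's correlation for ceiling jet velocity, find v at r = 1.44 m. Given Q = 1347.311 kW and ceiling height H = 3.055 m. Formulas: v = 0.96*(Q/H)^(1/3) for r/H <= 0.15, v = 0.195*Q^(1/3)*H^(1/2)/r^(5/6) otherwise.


r/H = 1.44 / 3.055 = 0.47136
r/H > 0.15, so v = 0.195*Q^(1/3)*H^(1/2)/r^(5/6)
Q^(1/3) = 11.045
H^(1/2) = 1.7479
r^(5/6) = 1.3551
v = 0.195 * 11.045 * 1.7479 / 1.3551 = 2.7780 m/s

2.7780 m/s


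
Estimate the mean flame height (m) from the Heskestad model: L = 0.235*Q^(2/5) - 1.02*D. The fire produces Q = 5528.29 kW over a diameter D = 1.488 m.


Q^(2/5) = 31.408
0.235 * Q^(2/5) = 7.3808
1.02 * D = 1.5178
L = 5.8631 m

5.8631 m


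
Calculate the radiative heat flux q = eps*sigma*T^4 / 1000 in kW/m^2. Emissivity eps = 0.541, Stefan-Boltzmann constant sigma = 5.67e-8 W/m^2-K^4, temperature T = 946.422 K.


T^4 = 8.0230e+11
q = 0.541 * 5.67e-8 * 8.0230e+11 / 1000 = 24.610 kW/m^2

24.610 kW/m^2


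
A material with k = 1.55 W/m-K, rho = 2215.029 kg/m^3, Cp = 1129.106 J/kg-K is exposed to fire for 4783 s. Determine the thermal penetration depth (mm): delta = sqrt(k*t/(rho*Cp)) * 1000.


alpha = 1.55 / (2215.029 * 1129.106) = 6.1975e-07 m^2/s
alpha * t = 0.0029643
delta = sqrt(0.0029643) * 1000 = 54.445 mm

54.445 mm


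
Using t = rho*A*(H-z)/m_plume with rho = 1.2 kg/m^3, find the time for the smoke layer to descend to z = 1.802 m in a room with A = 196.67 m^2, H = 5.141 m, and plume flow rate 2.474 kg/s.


H - z = 3.339 m
t = 1.2 * 196.67 * 3.339 / 2.474 = 318.52 s

318.52 s


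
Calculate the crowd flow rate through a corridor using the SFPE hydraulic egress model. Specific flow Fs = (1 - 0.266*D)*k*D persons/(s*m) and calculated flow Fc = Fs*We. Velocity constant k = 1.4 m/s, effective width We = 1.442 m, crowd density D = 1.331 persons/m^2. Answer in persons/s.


1 - 0.266*D = 1 - 0.266*1.331 = 0.64595
Fs = 0.64595 * 1.4 * 1.331 = 1.2037 persons/(s*m)
Fc = 1.2037 * 1.442 = 1.7357 persons/s

1.7357 persons/s


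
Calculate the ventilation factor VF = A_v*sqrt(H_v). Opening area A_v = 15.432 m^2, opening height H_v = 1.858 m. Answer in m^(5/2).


sqrt(H_v) = 1.3631
VF = 15.432 * 1.3631 = 21.035 m^(5/2)

21.035 m^(5/2)


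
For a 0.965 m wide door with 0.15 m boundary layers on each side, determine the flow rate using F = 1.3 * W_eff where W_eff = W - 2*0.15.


W_eff = 0.965 - 0.30 = 0.665 m
F = 1.3 * 0.665 = 0.86450 persons/s

0.86450 persons/s


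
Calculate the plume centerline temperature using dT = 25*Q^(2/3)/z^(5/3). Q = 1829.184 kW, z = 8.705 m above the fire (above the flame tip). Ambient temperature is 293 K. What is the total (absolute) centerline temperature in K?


Q^(2/3) = 149.57
z^(5/3) = 36.837
dT = 25 * 149.57 / 36.837 = 101.51 K
T = 293 + 101.51 = 394.51 K

394.51 K


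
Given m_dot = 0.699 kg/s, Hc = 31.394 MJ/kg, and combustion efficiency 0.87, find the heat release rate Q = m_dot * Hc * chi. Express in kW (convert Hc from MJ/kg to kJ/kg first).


Hc = 31.394 MJ/kg = 31.394 * 1000 kJ/kg = 31394 kJ/kg
Q = 0.699 kg/s * 31394 kJ/kg * 0.87 = 19092 kW

19092 kW


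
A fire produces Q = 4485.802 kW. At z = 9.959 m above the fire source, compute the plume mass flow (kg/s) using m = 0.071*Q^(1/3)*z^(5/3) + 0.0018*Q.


Q^(1/3) = 16.492
z^(5/3) = 46.099
First term = 0.071 * 16.492 * 46.099 = 53.980
Second term = 0.0018 * 4485.802 = 8.0744
m = 62.054 kg/s

62.054 kg/s


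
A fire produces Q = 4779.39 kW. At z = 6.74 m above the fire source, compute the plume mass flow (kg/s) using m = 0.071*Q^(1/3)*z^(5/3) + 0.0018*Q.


Q^(1/3) = 16.844
z^(5/3) = 24.049
First term = 0.071 * 16.844 * 24.049 = 28.762
Second term = 0.0018 * 4779.39 = 8.6029
m = 37.365 kg/s

37.365 kg/s


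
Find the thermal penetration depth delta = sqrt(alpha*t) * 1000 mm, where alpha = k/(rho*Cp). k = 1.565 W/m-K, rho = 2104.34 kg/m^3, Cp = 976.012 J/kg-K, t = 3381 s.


alpha = 1.565 / (2104.34 * 976.012) = 7.6198e-07 m^2/s
alpha * t = 0.0025763
delta = sqrt(0.0025763) * 1000 = 50.757 mm

50.757 mm


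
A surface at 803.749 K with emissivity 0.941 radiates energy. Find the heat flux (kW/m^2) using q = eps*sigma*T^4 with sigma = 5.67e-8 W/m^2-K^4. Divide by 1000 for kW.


T^4 = 4.1733e+11
q = 0.941 * 5.67e-8 * 4.1733e+11 / 1000 = 22.267 kW/m^2

22.267 kW/m^2


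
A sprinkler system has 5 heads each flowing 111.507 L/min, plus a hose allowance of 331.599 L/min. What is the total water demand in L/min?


Sprinkler demand = 5 * 111.507 = 557.535 L/min
Total = 557.535 + 331.599 = 889.134 L/min

889.134 L/min


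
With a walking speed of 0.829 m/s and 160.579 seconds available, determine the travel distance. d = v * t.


d = 0.829 * 160.579 = 133.12 m

133.12 m


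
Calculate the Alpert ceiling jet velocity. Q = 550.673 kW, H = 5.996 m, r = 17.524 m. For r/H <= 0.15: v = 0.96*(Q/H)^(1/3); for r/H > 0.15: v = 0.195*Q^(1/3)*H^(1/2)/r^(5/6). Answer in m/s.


r/H = 17.524 / 5.996 = 2.9226
r/H > 0.15, so v = 0.195*Q^(1/3)*H^(1/2)/r^(5/6)
Q^(1/3) = 8.1966
H^(1/2) = 2.4487
r^(5/6) = 10.873
v = 0.195 * 8.1966 * 2.4487 / 10.873 = 0.35994 m/s

0.35994 m/s


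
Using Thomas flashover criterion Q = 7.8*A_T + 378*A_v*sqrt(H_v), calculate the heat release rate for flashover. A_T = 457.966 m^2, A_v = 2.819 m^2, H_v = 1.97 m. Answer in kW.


7.8*A_T = 3572.1
sqrt(H_v) = 1.4036
378*A_v*sqrt(H_v) = 1495.6
Q = 3572.1 + 1495.6 = 5067.8 kW

5067.8 kW


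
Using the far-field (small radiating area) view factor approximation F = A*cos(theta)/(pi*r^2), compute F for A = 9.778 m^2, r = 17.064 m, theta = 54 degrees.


cos(54 deg) = 0.58779
pi*r^2 = 914.77
F = 9.778 * 0.58779 / 914.77 = 0.0062829

0.0062829


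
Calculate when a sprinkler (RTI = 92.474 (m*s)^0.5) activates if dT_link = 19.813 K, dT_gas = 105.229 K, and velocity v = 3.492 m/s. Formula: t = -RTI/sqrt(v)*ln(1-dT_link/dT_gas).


dT_link/dT_gas = 0.18828
ln(1 - 0.18828) = -0.20861
t = -92.474 / sqrt(3.492) * -0.20861 = 10.323 s

10.323 s


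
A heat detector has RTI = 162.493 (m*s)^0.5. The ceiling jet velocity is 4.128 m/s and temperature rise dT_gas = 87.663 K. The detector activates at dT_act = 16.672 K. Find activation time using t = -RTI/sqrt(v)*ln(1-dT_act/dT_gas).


dT_act/dT_gas = 0.19018
ln(1 - 0.19018) = -0.21095
t = -162.493 / sqrt(4.128) * -0.21095 = 16.871 s

16.871 s


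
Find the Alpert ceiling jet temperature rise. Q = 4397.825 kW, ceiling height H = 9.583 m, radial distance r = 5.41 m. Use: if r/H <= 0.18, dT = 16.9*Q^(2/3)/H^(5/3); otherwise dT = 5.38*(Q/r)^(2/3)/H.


r/H = 5.41 / 9.583 = 0.56454
r/H > 0.18, so dT = 5.38*(Q/r)^(2/3)/H
Q/r = 812.91
(Q/r)^(2/3) = 87.102
dT = 5.38 * 87.102 / 9.583 = 48.900 K

48.900 K


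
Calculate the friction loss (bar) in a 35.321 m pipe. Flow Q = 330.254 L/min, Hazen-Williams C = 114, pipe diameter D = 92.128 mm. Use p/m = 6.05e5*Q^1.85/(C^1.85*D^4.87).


Q^1.85 = 45695
C^1.85 = 6386.7
D^4.87 = 3.6863e+09
p/m = 0.0011743 bar/m
p_total = 0.0011743 * 35.321 = 0.041476 bar

0.041476 bar


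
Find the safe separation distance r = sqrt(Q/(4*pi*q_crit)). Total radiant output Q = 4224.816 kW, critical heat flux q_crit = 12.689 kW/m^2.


4*pi*q_crit = 159.45
Q/(4*pi*q_crit) = 26.495
r = sqrt(26.495) = 5.1474 m

5.1474 m


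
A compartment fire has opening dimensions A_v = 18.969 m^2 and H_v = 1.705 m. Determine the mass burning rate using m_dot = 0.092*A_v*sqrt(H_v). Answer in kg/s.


sqrt(H_v) = 1.3058
m_dot = 0.092 * 18.969 * 1.3058 = 2.2787 kg/s

2.2787 kg/s


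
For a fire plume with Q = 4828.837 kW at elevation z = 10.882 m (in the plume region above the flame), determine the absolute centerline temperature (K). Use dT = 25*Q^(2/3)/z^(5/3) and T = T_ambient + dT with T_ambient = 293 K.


Q^(2/3) = 285.69
z^(5/3) = 53.438
dT = 25 * 285.69 / 53.438 = 133.66 K
T = 293 + 133.66 = 426.66 K

426.66 K


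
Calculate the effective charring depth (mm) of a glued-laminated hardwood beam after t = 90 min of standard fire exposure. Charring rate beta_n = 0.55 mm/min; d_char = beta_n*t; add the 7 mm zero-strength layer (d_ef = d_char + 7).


d_char = 0.55 * 90 = 49.5 mm
d_ef = 49.5 + 1.0*7 = 56.5 mm

56.5 mm


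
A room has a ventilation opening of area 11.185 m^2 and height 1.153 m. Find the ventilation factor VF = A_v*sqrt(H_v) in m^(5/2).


sqrt(H_v) = 1.0738
VF = 11.185 * 1.0738 = 12.010 m^(5/2)

12.010 m^(5/2)


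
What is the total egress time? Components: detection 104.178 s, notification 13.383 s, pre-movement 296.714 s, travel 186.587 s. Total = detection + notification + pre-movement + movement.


Total = 104.178 + 13.383 + 296.714 + 186.587 = 600.862 s

600.862 s


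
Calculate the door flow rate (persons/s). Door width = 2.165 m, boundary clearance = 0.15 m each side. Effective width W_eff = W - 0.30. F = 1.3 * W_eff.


W_eff = 2.165 - 0.30 = 1.865 m
F = 1.3 * 1.865 = 2.4245 persons/s

2.4245 persons/s


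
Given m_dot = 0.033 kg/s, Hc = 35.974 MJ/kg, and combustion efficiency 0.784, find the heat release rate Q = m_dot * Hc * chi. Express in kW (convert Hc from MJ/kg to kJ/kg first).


Hc = 35.974 MJ/kg = 35.974 * 1000 kJ/kg = 35974 kJ/kg
Q = 0.033 kg/s * 35974 kJ/kg * 0.784 = 930.72 kW

930.72 kW


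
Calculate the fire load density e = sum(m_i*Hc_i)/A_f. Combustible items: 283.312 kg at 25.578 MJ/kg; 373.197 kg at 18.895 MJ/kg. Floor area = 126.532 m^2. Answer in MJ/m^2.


Total energy = 283.312*25.578 + 373.197*18.895
= 7246.554 + 7051.557
= 14298.11 MJ
e = 14298.11 / 126.532 = 113.00 MJ/m^2

113.00 MJ/m^2


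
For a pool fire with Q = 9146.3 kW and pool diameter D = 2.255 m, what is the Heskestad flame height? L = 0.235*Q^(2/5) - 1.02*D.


Q^(2/5) = 38.415
0.235 * Q^(2/5) = 9.0275
1.02 * D = 2.3001
L = 6.7274 m

6.7274 m


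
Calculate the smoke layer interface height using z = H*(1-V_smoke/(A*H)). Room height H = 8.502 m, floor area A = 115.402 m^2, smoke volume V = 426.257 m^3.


V/(A*H) = 0.43445
1 - 0.43445 = 0.56555
z = 8.502 * 0.56555 = 4.8083 m

4.8083 m


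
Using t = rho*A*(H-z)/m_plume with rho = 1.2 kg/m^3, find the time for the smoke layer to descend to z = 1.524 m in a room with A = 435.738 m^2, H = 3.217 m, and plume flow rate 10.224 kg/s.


H - z = 1.693 m
t = 1.2 * 435.738 * 1.693 / 10.224 = 86.585 s

86.585 s


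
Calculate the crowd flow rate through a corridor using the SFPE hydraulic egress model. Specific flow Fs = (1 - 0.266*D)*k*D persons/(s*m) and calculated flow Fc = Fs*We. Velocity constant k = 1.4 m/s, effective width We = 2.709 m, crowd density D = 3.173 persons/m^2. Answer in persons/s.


1 - 0.266*D = 1 - 0.266*3.173 = 0.15598
Fs = 0.15598 * 1.4 * 3.173 = 0.69290 persons/(s*m)
Fc = 0.69290 * 2.709 = 1.8771 persons/s

1.8771 persons/s


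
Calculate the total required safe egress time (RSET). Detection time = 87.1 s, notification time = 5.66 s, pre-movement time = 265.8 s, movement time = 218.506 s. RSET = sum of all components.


Total = 87.1 + 5.66 + 265.8 + 218.506 = 577.066 s

577.066 s


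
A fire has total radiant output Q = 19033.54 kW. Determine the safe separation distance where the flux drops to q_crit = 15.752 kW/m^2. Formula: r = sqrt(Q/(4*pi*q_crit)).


4*pi*q_crit = 197.95
Q/(4*pi*q_crit) = 96.155
r = sqrt(96.155) = 9.8059 m

9.8059 m


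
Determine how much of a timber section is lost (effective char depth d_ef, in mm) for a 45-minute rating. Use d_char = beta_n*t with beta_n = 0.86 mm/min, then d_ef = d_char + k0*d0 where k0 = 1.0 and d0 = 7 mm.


d_char = 0.86 * 45 = 38.7 mm
d_ef = 38.7 + 1.0*7 = 45.7 mm

45.7 mm


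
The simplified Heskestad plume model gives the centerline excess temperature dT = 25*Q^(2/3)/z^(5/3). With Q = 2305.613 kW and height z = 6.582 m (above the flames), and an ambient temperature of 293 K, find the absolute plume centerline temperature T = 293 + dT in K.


Q^(2/3) = 174.52
z^(5/3) = 23.117
dT = 25 * 174.52 / 23.117 = 188.74 K
T = 293 + 188.74 = 481.74 K

481.74 K


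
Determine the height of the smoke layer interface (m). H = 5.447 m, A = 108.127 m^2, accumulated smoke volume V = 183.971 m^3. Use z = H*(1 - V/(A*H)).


V/(A*H) = 0.31236
1 - 0.31236 = 0.68764
z = 5.447 * 0.68764 = 3.7456 m

3.7456 m


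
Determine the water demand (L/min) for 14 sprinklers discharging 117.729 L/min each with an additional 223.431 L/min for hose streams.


Sprinkler demand = 14 * 117.729 = 1648.206 L/min
Total = 1648.206 + 223.431 = 1871.637 L/min

1871.637 L/min


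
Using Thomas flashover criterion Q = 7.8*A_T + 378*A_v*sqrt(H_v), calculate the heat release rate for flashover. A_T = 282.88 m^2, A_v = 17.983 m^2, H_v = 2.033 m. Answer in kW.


7.8*A_T = 2206.464
sqrt(H_v) = 1.4258
378*A_v*sqrt(H_v) = 9692.2
Q = 2206.464 + 9692.2 = 11899 kW

11899 kW


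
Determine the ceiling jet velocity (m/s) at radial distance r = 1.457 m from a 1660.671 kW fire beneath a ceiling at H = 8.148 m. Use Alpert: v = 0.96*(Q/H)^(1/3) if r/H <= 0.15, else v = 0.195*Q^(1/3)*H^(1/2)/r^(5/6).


r/H = 1.457 / 8.148 = 0.17882
r/H > 0.15, so v = 0.195*Q^(1/3)*H^(1/2)/r^(5/6)
Q^(1/3) = 11.842
H^(1/2) = 2.8545
r^(5/6) = 1.3684
v = 0.195 * 11.842 * 2.8545 / 1.3684 = 4.8169 m/s

4.8169 m/s


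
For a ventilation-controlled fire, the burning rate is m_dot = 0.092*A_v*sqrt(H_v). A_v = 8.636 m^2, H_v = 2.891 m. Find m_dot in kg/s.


sqrt(H_v) = 1.7003
m_dot = 0.092 * 8.636 * 1.7003 = 1.3509 kg/s

1.3509 kg/s


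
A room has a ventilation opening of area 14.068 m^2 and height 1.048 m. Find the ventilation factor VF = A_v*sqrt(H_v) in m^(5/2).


sqrt(H_v) = 1.0237
VF = 14.068 * 1.0237 = 14.402 m^(5/2)

14.402 m^(5/2)


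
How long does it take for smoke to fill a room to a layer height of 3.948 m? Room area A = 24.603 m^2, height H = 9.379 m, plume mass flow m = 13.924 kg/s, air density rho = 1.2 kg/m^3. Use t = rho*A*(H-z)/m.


H - z = 5.431 m
t = 1.2 * 24.603 * 5.431 / 13.924 = 11.516 s

11.516 s


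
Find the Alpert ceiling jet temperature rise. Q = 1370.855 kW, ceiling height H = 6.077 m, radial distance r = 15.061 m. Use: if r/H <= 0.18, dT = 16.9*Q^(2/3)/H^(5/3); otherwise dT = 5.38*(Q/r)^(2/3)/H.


r/H = 15.061 / 6.077 = 2.4784
r/H > 0.18, so dT = 5.38*(Q/r)^(2/3)/H
Q/r = 91.020
(Q/r)^(2/3) = 20.234
dT = 5.38 * 20.234 / 6.077 = 17.914 K

17.914 K


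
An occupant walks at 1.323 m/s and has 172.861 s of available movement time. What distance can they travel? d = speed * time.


d = 1.323 * 172.861 = 228.70 m

228.70 m


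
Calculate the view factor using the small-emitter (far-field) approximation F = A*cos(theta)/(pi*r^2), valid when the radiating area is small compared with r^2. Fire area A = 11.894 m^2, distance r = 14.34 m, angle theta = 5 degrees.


cos(5 deg) = 0.99619
pi*r^2 = 646.02
F = 11.894 * 0.99619 / 646.02 = 0.018341

0.018341


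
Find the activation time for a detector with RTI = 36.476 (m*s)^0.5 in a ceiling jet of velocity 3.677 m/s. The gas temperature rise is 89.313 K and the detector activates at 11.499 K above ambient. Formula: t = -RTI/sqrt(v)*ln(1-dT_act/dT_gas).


dT_act/dT_gas = 0.12875
ln(1 - 0.12875) = -0.13783
t = -36.476 / sqrt(3.677) * -0.13783 = 2.6217 s

2.6217 s


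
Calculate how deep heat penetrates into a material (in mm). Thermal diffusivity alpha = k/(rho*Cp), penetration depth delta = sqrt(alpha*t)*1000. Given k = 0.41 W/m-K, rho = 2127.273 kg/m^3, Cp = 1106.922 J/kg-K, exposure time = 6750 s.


alpha = 0.41 / (2127.273 * 1106.922) = 1.7412e-07 m^2/s
alpha * t = 0.0011753
delta = sqrt(0.0011753) * 1000 = 34.283 mm

34.283 mm


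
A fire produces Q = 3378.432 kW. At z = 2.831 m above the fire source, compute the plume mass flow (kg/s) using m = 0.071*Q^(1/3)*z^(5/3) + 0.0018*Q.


Q^(1/3) = 15.005
z^(5/3) = 5.6654
First term = 0.071 * 15.005 * 5.6654 = 6.0357
Second term = 0.0018 * 3378.432 = 6.0812
m = 12.117 kg/s

12.117 kg/s


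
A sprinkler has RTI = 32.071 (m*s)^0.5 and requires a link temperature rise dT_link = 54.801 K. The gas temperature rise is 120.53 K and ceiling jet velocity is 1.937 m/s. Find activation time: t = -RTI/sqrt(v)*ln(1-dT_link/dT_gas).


dT_link/dT_gas = 0.45467
ln(1 - 0.45467) = -0.60636
t = -32.071 / sqrt(1.937) * -0.60636 = 13.973 s

13.973 s


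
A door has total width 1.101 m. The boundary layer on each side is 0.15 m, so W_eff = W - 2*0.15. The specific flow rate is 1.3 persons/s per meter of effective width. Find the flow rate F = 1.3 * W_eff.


W_eff = 1.101 - 0.30 = 0.801 m
F = 1.3 * 0.801 = 1.0413 persons/s

1.0413 persons/s


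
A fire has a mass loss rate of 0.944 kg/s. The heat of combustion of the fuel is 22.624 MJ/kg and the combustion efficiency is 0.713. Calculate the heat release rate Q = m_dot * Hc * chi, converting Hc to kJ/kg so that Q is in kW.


Hc = 22.624 MJ/kg = 22.624 * 1000 kJ/kg = 22624 kJ/kg
Q = 0.944 kg/s * 22624 kJ/kg * 0.713 = 15228 kW

15228 kW


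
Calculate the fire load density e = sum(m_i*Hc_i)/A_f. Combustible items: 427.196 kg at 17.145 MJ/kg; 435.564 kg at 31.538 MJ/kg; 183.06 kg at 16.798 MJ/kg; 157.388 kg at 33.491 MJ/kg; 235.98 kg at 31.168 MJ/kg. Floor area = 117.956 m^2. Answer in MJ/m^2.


Total energy = 427.196*17.145 + 435.564*31.538 + 183.06*16.798 + 157.388*33.491 + 235.98*31.168
= 7324.275 + 13736.82 + 3075.042 + 5271.082 + 7355.025
= 36762.24 MJ
e = 36762.24 / 117.956 = 311.66 MJ/m^2

311.66 MJ/m^2


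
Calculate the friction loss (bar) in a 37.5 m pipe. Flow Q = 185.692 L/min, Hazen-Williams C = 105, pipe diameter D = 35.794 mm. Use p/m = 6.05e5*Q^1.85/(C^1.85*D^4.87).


Q^1.85 = 15750
C^1.85 = 5485.3
D^4.87 = 3.6903e+07
p/m = 0.047072 bar/m
p_total = 0.047072 * 37.5 = 1.7652 bar

1.7652 bar


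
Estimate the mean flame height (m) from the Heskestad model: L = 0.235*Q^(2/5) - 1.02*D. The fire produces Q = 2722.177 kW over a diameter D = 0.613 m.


Q^(2/5) = 23.657
0.235 * Q^(2/5) = 5.5595
1.02 * D = 0.62526
L = 4.9342 m

4.9342 m


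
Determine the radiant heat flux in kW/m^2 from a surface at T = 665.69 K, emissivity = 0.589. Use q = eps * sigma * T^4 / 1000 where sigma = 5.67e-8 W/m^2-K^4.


T^4 = 1.9638e+11
q = 0.589 * 5.67e-8 * 1.9638e+11 / 1000 = 6.5582 kW/m^2

6.5582 kW/m^2


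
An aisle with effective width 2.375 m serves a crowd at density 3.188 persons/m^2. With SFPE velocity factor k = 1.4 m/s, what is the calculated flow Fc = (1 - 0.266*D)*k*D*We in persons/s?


1 - 0.266*D = 1 - 0.266*3.188 = 0.15199
Fs = 0.15199 * 1.4 * 3.188 = 0.67837 persons/(s*m)
Fc = 0.67837 * 2.375 = 1.6111 persons/s

1.6111 persons/s


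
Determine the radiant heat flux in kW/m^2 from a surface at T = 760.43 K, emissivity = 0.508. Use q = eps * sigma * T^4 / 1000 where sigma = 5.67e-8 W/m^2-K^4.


T^4 = 3.3438e+11
q = 0.508 * 5.67e-8 * 3.3438e+11 / 1000 = 9.6313 kW/m^2

9.6313 kW/m^2


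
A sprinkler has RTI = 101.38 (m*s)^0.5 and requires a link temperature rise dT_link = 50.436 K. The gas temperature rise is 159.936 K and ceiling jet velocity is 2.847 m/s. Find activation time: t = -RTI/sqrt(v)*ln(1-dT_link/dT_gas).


dT_link/dT_gas = 0.31535
ln(1 - 0.31535) = -0.37885
t = -101.38 / sqrt(2.847) * -0.37885 = 22.763 s

22.763 s


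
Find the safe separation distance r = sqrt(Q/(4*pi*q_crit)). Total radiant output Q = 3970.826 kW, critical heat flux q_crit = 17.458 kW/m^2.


4*pi*q_crit = 219.38
Q/(4*pi*q_crit) = 18.100
r = sqrt(18.100) = 4.2544 m

4.2544 m


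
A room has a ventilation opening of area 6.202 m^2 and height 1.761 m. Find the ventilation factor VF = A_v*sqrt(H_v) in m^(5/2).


sqrt(H_v) = 1.3270
VF = 6.202 * 1.3270 = 8.2302 m^(5/2)

8.2302 m^(5/2)


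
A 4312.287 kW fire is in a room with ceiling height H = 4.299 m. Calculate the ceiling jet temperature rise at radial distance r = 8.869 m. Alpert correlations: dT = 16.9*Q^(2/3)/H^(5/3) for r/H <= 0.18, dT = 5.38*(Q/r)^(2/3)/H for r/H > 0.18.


r/H = 8.869 / 4.299 = 2.0630
r/H > 0.18, so dT = 5.38*(Q/r)^(2/3)/H
Q/r = 486.22
(Q/r)^(2/3) = 61.833
dT = 5.38 * 61.833 / 4.299 = 77.381 K

77.381 K


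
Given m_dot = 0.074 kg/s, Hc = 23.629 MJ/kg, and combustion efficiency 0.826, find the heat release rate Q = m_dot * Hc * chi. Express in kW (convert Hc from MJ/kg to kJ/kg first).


Hc = 23.629 MJ/kg = 23.629 * 1000 kJ/kg = 23629 kJ/kg
Q = 0.074 kg/s * 23629 kJ/kg * 0.826 = 1444.3 kW

1444.3 kW


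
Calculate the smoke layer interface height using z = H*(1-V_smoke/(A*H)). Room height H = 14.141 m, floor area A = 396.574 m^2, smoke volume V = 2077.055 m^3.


V/(A*H) = 0.37038
1 - 0.37038 = 0.62962
z = 14.141 * 0.62962 = 8.9035 m

8.9035 m


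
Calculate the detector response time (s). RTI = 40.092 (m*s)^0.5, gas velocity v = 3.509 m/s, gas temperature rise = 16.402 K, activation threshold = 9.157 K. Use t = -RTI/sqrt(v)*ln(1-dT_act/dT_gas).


dT_act/dT_gas = 0.55829
ln(1 - 0.55829) = -0.81709
t = -40.092 / sqrt(3.509) * -0.81709 = 17.488 s

17.488 s


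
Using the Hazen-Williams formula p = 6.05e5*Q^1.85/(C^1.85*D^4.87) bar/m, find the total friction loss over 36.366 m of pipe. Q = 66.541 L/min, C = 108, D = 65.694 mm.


Q^1.85 = 2358.9
C^1.85 = 5778.8
D^4.87 = 7.1015e+08
p/m = 0.00034777 bar/m
p_total = 0.00034777 * 36.366 = 0.012647 bar

0.012647 bar


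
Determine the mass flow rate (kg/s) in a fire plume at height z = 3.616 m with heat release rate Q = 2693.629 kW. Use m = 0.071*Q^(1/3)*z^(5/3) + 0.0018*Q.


Q^(1/3) = 13.914
z^(5/3) = 8.5188
First term = 0.071 * 13.914 * 8.5188 = 8.4156
Second term = 0.0018 * 2693.629 = 4.8485
m = 13.264 kg/s

13.264 kg/s


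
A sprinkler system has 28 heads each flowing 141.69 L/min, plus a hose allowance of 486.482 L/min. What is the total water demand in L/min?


Sprinkler demand = 28 * 141.69 = 3967.32 L/min
Total = 3967.32 + 486.482 = 4453.802 L/min

4453.802 L/min


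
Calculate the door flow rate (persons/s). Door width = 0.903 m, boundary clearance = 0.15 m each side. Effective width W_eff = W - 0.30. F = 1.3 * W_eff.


W_eff = 0.903 - 0.30 = 0.603 m
F = 1.3 * 0.603 = 0.78390 persons/s

0.78390 persons/s


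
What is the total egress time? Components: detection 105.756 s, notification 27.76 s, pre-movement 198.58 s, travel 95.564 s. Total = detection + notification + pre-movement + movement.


Total = 105.756 + 27.76 + 198.58 + 95.564 = 427.66 s

427.66 s


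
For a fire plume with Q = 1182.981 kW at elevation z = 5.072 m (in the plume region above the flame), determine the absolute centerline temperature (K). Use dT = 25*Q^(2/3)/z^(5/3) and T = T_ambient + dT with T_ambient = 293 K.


Q^(2/3) = 111.85
z^(5/3) = 14.973
dT = 25 * 111.85 / 14.973 = 186.76 K
T = 293 + 186.76 = 479.76 K

479.76 K


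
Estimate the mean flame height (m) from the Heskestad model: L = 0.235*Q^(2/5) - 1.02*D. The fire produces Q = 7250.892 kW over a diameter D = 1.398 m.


Q^(2/5) = 35.007
0.235 * Q^(2/5) = 8.2267
1.02 * D = 1.4260
L = 6.8007 m

6.8007 m


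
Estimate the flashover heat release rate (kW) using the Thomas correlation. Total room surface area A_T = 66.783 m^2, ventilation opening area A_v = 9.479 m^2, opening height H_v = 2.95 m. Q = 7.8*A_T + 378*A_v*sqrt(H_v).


7.8*A_T = 520.91
sqrt(H_v) = 1.7176
378*A_v*sqrt(H_v) = 6154.1
Q = 520.91 + 6154.1 = 6675.0 kW

6675.0 kW


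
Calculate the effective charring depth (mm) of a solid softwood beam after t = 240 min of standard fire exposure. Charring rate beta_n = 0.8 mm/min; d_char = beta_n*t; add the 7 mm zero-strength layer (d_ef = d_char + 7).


d_char = 0.8 * 240 = 192 mm
d_ef = 192 + 1.0*7 = 199 mm

199 mm


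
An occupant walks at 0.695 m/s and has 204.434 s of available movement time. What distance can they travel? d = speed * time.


d = 0.695 * 204.434 = 142.08 m

142.08 m


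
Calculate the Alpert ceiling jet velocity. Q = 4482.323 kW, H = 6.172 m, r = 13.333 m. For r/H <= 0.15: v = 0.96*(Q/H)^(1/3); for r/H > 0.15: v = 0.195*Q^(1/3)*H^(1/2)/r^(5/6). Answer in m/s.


r/H = 13.333 / 6.172 = 2.1602
r/H > 0.15, so v = 0.195*Q^(1/3)*H^(1/2)/r^(5/6)
Q^(1/3) = 16.488
H^(1/2) = 2.4844
r^(5/6) = 8.6584
v = 0.195 * 16.488 * 2.4844 / 8.6584 = 0.92252 m/s

0.92252 m/s


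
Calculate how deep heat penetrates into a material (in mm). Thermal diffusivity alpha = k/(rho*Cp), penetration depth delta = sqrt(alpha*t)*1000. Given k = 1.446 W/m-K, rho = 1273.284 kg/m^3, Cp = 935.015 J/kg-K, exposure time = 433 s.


alpha = 1.446 / (1273.284 * 935.015) = 1.2146e-06 m^2/s
alpha * t = 0.00052591
delta = sqrt(0.00052591) * 1000 = 22.933 mm

22.933 mm


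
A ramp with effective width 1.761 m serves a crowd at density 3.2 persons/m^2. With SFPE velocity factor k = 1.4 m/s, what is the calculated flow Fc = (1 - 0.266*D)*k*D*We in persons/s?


1 - 0.266*D = 1 - 0.266*3.2 = 0.14880
Fs = 0.14880 * 1.4 * 3.2 = 0.66662 persons/(s*m)
Fc = 0.66662 * 1.761 = 1.1739 persons/s

1.1739 persons/s


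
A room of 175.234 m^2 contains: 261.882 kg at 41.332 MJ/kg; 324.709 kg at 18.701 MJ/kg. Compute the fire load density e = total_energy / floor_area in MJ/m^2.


Total energy = 261.882*41.332 + 324.709*18.701
= 10824.11 + 6072.383
= 16896.49 MJ
e = 16896.49 / 175.234 = 96.422 MJ/m^2

96.422 MJ/m^2


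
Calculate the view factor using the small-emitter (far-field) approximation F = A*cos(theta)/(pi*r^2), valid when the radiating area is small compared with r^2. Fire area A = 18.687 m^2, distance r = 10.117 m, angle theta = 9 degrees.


cos(9 deg) = 0.98769
pi*r^2 = 321.55
F = 18.687 * 0.98769 / 321.55 = 0.057399

0.057399


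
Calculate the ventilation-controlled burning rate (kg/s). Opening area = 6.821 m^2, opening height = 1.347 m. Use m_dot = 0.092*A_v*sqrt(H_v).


sqrt(H_v) = 1.1606
m_dot = 0.092 * 6.821 * 1.1606 = 0.72832 kg/s

0.72832 kg/s


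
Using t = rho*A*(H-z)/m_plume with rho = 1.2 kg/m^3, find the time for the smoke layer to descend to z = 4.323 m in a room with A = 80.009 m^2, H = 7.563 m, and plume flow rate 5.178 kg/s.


H - z = 3.24 m
t = 1.2 * 80.009 * 3.24 / 5.178 = 60.076 s

60.076 s


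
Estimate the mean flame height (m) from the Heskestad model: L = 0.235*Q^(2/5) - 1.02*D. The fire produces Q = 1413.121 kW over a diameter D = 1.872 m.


Q^(2/5) = 18.200
0.235 * Q^(2/5) = 4.2770
1.02 * D = 1.9094
L = 2.3676 m

2.3676 m


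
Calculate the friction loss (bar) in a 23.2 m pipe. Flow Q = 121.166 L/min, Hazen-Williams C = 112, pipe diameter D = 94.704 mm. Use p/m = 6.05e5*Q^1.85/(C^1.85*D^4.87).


Q^1.85 = 7149.2
C^1.85 = 6180.9
D^4.87 = 4.2161e+09
p/m = 0.00016598 bar/m
p_total = 0.00016598 * 23.2 = 0.0038506 bar

0.0038506 bar


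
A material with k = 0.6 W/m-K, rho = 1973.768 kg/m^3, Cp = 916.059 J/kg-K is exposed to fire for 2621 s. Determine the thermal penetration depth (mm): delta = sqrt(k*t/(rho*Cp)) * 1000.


alpha = 0.6 / (1973.768 * 916.059) = 3.3184e-07 m^2/s
alpha * t = 0.00086976
delta = sqrt(0.00086976) * 1000 = 29.492 mm

29.492 mm


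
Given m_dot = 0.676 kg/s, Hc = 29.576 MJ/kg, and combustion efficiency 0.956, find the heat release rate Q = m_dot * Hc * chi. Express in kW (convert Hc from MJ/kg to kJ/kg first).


Hc = 29.576 MJ/kg = 29.576 * 1000 kJ/kg = 29576 kJ/kg
Q = 0.676 kg/s * 29576 kJ/kg * 0.956 = 19114 kW

19114 kW


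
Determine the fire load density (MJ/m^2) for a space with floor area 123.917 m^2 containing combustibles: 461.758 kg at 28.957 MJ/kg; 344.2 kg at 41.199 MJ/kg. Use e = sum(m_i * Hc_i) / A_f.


Total energy = 461.758*28.957 + 344.2*41.199
= 13371.13 + 14180.70
= 27551.82 MJ
e = 27551.82 / 123.917 = 222.34 MJ/m^2

222.34 MJ/m^2


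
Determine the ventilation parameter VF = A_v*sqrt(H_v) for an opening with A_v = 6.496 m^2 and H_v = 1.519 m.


sqrt(H_v) = 1.2325
VF = 6.496 * 1.2325 = 8.0062 m^(5/2)

8.0062 m^(5/2)


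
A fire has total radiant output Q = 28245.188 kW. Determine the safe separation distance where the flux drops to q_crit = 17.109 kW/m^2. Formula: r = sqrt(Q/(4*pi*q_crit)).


4*pi*q_crit = 215.00
Q/(4*pi*q_crit) = 131.37
r = sqrt(131.37) = 11.462 m

11.462 m


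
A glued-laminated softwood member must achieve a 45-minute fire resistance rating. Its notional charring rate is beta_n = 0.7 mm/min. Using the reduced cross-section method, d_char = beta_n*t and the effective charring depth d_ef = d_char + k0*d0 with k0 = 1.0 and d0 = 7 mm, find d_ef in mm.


d_char = 0.7 * 45 = 31.5 mm
d_ef = 31.5 + 1.0*7 = 38.5 mm

38.5 mm


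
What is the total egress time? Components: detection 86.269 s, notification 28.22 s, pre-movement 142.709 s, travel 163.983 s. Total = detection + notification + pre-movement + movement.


Total = 86.269 + 28.22 + 142.709 + 163.983 = 421.181 s

421.181 s


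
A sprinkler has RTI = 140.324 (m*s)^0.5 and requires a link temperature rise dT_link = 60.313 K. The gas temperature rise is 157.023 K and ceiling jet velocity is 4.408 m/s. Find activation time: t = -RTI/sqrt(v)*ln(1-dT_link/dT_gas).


dT_link/dT_gas = 0.38410
ln(1 - 0.38410) = -0.48468
t = -140.324 / sqrt(4.408) * -0.48468 = 32.394 s

32.394 s


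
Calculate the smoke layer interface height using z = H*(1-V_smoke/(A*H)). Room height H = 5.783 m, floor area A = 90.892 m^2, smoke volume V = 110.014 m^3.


V/(A*H) = 0.20930
1 - 0.20930 = 0.79070
z = 5.783 * 0.79070 = 4.5726 m

4.5726 m


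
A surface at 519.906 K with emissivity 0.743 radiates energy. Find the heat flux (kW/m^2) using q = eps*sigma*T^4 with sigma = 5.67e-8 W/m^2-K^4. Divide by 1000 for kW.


T^4 = 7.3063e+10
q = 0.743 * 5.67e-8 * 7.3063e+10 / 1000 = 3.0780 kW/m^2

3.0780 kW/m^2


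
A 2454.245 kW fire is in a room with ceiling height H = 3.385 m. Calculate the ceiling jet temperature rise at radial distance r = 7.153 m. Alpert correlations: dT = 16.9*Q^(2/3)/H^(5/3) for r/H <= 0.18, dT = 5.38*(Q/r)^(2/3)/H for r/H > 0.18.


r/H = 7.153 / 3.385 = 2.1131
r/H > 0.18, so dT = 5.38*(Q/r)^(2/3)/H
Q/r = 343.11
(Q/r)^(2/3) = 49.010
dT = 5.38 * 49.010 / 3.385 = 77.895 K

77.895 K
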